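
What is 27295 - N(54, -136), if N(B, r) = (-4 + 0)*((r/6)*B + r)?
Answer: 21855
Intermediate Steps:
N(B, r) = -4*r - 2*B*r/3 (N(B, r) = -4*((r*(⅙))*B + r) = -4*((r/6)*B + r) = -4*(B*r/6 + r) = -4*(r + B*r/6) = -4*r - 2*B*r/3)
27295 - N(54, -136) = 27295 - (-2)*(-136)*(6 + 54)/3 = 27295 - (-2)*(-136)*60/3 = 27295 - 1*5440 = 27295 - 5440 = 21855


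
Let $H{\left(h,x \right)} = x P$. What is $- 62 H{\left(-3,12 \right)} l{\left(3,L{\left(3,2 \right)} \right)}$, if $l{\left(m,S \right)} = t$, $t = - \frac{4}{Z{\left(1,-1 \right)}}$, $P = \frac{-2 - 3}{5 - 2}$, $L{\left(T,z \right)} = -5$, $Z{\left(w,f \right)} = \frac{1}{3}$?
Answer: $-14880$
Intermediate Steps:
$Z{\left(w,f \right)} = \frac{1}{3}$
$P = - \frac{5}{3} \approx -1.6667$
$t = -12$ ($t = - 4 \frac{1}{\frac{1}{3}} = \left(-4\right) 3 = -12$)
$H{\left(h,x \right)} = - \frac{5 x}{3}$ ($H{\left(h,x \right)} = x \left(- \frac{5}{3}\right) = - \frac{5 x}{3}$)
$l{\left(m,S \right)} = -12$
$- 62 H{\left(-3,12 \right)} l{\left(3,L{\left(3,2 \right)} \right)} = - 62 \left(\left(- \frac{5}{3}\right) 12\right) \left(-12\right) = \left(-62\right) \left(-20\right) \left(-12\right) = 1240 \left(-12\right) = -14880$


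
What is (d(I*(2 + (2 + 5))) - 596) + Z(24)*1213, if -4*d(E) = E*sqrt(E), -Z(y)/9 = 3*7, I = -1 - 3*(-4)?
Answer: -229853 - 297*sqrt(11)/4 ≈ -2.3010e+5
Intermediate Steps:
I = 11 (I = -1 + 12 = 11)
Z(y) = -189 (Z(y) = -27*7 = -9*21 = -189)
d(E) = -E**(3/2)/4 (d(E) = -E*sqrt(E)/4 = -E**(3/2)/4)
(d(I*(2 + (2 + 5))) - 596) + Z(24)*1213 = (-11*sqrt(11)*(2 + (2 + 5))**(3/2)/4 - 596) - 189*1213 = (-11*sqrt(11)*(2 + 7)**(3/2)/4 - 596) - 229257 = (-297*sqrt(11)/4 - 596) - 229257 = (-596 - 297*sqrt(11)/4) - 229257 = -229853 - 297*sqrt(11)/4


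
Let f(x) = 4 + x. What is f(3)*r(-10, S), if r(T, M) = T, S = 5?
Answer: -70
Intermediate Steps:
f(3)*r(-10, S) = (4 + 3)*(-10) = 7*(-10) = -70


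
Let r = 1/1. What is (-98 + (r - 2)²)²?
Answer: 9409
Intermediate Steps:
r = 1
(-98 + (r - 2)²)² = (-98 + (1 - 2)²)² = (-98 + (-1)²)² = (-98 + 1)² = (-97)² = 9409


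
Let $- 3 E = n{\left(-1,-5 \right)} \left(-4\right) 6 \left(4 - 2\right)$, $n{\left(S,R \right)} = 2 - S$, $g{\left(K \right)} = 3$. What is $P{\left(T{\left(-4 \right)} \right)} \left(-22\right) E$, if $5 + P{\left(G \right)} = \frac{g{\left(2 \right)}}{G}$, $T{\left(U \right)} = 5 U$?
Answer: $\frac{27192}{5} \approx 5438.4$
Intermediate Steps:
$P{\left(G \right)} = -5 + \frac{3}{G}$
$E = 48$ ($E = - \frac{\left(2 - -1\right) \left(-4\right) 6 \left(4 - 2\right)}{3} = - \frac{\left(2 + 1\right) \left(-4\right) 6 \cdot 2}{3} = - \frac{3 \left(-4\right) 12}{3} = - \frac{\left(-12\right) 12}{3} = \left(- \frac{1}{3}\right) \left(-144\right) = 48$)
$P{\left(T{\left(-4 \right)} \right)} \left(-22\right) E = \left(-5 + \frac{3}{5 \left(-4\right)}\right) \left(-22\right) 48 = \left(-5 + \frac{3}{-20}\right) \left(-22\right) 48 = \left(-5 + 3 \left(- \frac{1}{20}\right)\right) \left(-22\right) 48 = \left(-5 - \frac{3}{20}\right) \left(-22\right) 48 = \left(- \frac{103}{20}\right) \left(-22\right) 48 = \frac{1133}{10} \cdot 48 = \frac{27192}{5}$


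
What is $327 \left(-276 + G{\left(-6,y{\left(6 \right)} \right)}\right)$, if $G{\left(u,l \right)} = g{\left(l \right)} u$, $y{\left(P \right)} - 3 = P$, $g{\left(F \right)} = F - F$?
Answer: $-90252$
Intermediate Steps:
$g{\left(F \right)} = 0$
$y{\left(P \right)} = 3 + P$
$G{\left(u,l \right)} = 0$ ($G{\left(u,l \right)} = 0 u = 0$)
$327 \left(-276 + G{\left(-6,y{\left(6 \right)} \right)}\right) = 327 \left(-276 + 0\right) = 327 \left(-276\right) = -90252$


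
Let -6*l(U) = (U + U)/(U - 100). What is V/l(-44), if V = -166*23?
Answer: 412344/11 ≈ 37486.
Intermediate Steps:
l(U) = -U/(3*(-100 + U)) (l(U) = -(U + U)/(6*(U - 100)) = -2*U/(6*(-100 + U)) = -U/(3*(-100 + U)))
V = -3818
V/l(-44) = -3818/((-1*(-44)/(-300 + 3*(-44)))) = -3818/((-1*(-44)/(-300 - 132))) = -3818/((-1*(-44)/(-432))) = -3818/((-1*(-44)*(-1/432))) = -3818/(-11/108) = -3818*(-108/11) = 412344/11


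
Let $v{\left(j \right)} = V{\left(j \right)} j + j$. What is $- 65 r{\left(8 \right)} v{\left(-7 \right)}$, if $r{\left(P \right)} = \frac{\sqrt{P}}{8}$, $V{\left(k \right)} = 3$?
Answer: $455 \sqrt{2} \approx 643.47$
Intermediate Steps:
$r{\left(P \right)} = \frac{\sqrt{P}}{8}$
$v{\left(j \right)} = 4 j$ ($v{\left(j \right)} = 3 j + j = 4 j$)
$- 65 r{\left(8 \right)} v{\left(-7 \right)} = - 65 \frac{\sqrt{8}}{8} \cdot 4 \left(-7\right) = - 65 \frac{2 \sqrt{2}}{8} \left(-28\right) = - 65 \frac{\sqrt{2}}{4} \left(-28\right) = - \frac{65 \sqrt{2}}{4} \left(-28\right) = 455 \sqrt{2}$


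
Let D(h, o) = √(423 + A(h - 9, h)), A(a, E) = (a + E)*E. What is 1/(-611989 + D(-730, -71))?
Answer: -611989/374529463328 - √1072793/374529463328 ≈ -1.6368e-6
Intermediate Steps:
A(a, E) = E*(E + a) (A(a, E) = (E + a)*E = E*(E + a))
D(h, o) = √(423 + h*(-9 + 2*h)) (D(h, o) = √(423 + h*(h + (h - 9))) = √(423 + h*(h + (-9 + h))) = √(423 + h*(-9 + 2*h)))
1/(-611989 + D(-730, -71)) = 1/(-611989 + √(423 - 730*(-9 + 2*(-730)))) = 1/(-611989 + √(423 - 730*(-9 - 1460))) = 1/(-611989 + √(423 - 730*(-1469))) = 1/(-611989 + √(423 + 1072370)) = 1/(-611989 + √1072793)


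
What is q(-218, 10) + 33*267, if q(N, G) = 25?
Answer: 8836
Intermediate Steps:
q(-218, 10) + 33*267 = 25 + 33*267 = 25 + 8811 = 8836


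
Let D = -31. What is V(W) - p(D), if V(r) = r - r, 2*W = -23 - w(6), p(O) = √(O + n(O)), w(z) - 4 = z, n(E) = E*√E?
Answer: -√(-31 - 31*I*√31) ≈ -8.496 + 10.158*I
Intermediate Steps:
n(E) = E^(3/2)
w(z) = 4 + z
p(O) = √(O + O^(3/2))
W = -33/2 (W = (-23 - (4 + 6))/2 = (-23 - 1*10)/2 = (-23 - 10)/2 = (½)*(-33) = -33/2 ≈ -16.500)
V(r) = 0
V(W) - p(D) = 0 - √(-31 + (-31)^(3/2)) = 0 - √(-31 - 31*I*√31) = -√(-31 - 31*I*√31)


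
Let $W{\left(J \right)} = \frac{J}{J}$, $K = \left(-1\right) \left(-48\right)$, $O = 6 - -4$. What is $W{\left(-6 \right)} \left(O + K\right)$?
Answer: $58$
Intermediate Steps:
$O = 10$ ($O = 6 + 4 = 10$)
$K = 48$
$W{\left(J \right)} = 1$
$W{\left(-6 \right)} \left(O + K\right) = 1 \left(10 + 48\right) = 1 \cdot 58 = 58$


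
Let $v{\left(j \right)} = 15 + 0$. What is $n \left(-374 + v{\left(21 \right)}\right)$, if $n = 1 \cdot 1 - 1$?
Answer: $0$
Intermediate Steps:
$v{\left(j \right)} = 15$
$n = 0$ ($n = 1 - 1 = 0$)
$n \left(-374 + v{\left(21 \right)}\right) = 0 \left(-374 + 15\right) = 0 \left(-359\right) = 0$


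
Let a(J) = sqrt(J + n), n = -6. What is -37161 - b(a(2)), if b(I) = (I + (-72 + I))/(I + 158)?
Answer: -115978060/3121 - 97*I/3121 ≈ -37161.0 - 0.03108*I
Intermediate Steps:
a(J) = sqrt(-6 + J) (a(J) = sqrt(J - 6) = sqrt(-6 + J))
b(I) = (-72 + 2*I)/(158 + I)
-37161 - b(a(2)) = -37161 - 2*(-36 + sqrt(-6 + 2))/(158 + sqrt(-6 + 2)) = -37161 - 2*(-36 + sqrt(-4))/(158 + sqrt(-4)) = -37161 - 2*(-36 + 2*I)/(158 + 2*I) = -37161 - 2*(158 - 2*I)/24968*(-36 + 2*I) = -37161 - (-36 + 2*I)*(158 - 2*I)/12484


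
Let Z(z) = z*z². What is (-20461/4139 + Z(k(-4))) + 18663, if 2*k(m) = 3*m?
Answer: 76331672/4139 ≈ 18442.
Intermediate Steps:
k(m) = 3*m/2 (k(m) = (3*m)/2 = 3*m/2)
Z(z) = z³
(-20461/4139 + Z(k(-4))) + 18663 = (-20461/4139 + ((3/2)*(-4))³) + 18663 = (-20461*1/4139 + (-6)³) + 18663 = (-20461/4139 - 216) + 18663 = -914485/4139 + 18663 = 76331672/4139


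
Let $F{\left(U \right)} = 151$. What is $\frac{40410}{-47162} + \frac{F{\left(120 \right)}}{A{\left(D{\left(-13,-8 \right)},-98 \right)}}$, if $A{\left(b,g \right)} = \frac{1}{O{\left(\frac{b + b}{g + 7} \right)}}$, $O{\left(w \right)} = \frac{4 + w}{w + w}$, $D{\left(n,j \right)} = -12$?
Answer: $\frac{345148447}{282972} \approx 1219.7$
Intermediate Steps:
$O{\left(w \right)} = \frac{4 + w}{2 w}$
$A{\left(b,g \right)} = \frac{4 b}{\left(4 + \frac{2 b}{7 + g}\right) \left(7 + g\right)}$ ($A{\left(b,g \right)} = \frac{1}{\frac{1}{2} \frac{1}{\left(b + b\right) \frac{1}{g + 7}} \left(4 + \frac{b + b}{g + 7}\right)} = \frac{1}{\frac{1}{2} \frac{1}{2 b \frac{1}{7 + g}} \left(4 + \frac{2 b}{7 + g}\right)} = \frac{1}{\frac{1}{2} \frac{7 + g}{2 b} \left(4 + \frac{2 b}{7 + g}\right)} = \frac{1}{\frac{1}{4} \frac{1}{b} \left(4 + \frac{2 b}{7 + g}\right) \left(7 + g\right)} = \frac{4 b}{\left(4 + \frac{2 b}{7 + g}\right) \left(7 + g\right)}$)
$\frac{40410}{-47162} + \frac{F{\left(120 \right)}}{A{\left(D{\left(-13,-8 \right)},-98 \right)}} = \frac{40410}{-47162} + \frac{151}{2 \left(-12\right) \frac{1}{14 - 12 + 2 \left(-98\right)}} = 40410 \left(- \frac{1}{47162}\right) + \frac{151}{2 \left(-12\right) \frac{1}{14 - 12 - 196}} = - \frac{20205}{23581} + \frac{151}{2 \left(-12\right) \frac{1}{-194}} = - \frac{20205}{23581} + \frac{151}{2 \left(-12\right) \left(- \frac{1}{194}\right)} = - \frac{20205}{23581} + \frac{151}{\frac{12}{97}} = - \frac{20205}{23581} + 151 \cdot \frac{97}{12} = - \frac{20205}{23581} + \frac{14647}{12} = \frac{345148447}{282972}$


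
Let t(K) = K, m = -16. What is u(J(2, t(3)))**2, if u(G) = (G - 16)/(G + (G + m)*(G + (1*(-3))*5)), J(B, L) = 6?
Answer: 25/2304 ≈ 0.010851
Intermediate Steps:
u(G) = (-16 + G)/(G + (-16 + G)*(-15 + G)) (u(G) = (G - 16)/(G + (G - 16)*(G + (1*(-3))*5)) = (-16 + G)/(G + (-16 + G)*(G - 3*5)) = (-16 + G)/(G + (-16 + G)*(G - 15)) = (-16 + G)/(G + (-16 + G)*(-15 + G)))
u(J(2, t(3)))**2 = ((-16 + 6)/(240 + 6**2 - 30*6))**2 = (-10/(240 + 36 - 180))**2 = (-10/96)**2 = ((1/96)*(-10))**2 = (-5/48)**2 = 25/2304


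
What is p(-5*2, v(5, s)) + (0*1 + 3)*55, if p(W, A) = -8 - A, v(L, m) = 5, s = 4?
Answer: 152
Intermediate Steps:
p(-5*2, v(5, s)) + (0*1 + 3)*55 = (-8 - 1*5) + (0*1 + 3)*55 = (-8 - 5) + (0 + 3)*55 = -13 + 3*55 = -13 + 165 = 152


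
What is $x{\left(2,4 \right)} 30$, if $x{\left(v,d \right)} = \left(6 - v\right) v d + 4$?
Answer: $1080$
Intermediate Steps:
$x{\left(v,d \right)} = 4 + d v \left(6 - v\right)$ ($x{\left(v,d \right)} = v \left(6 - v\right) d + 4 = d v \left(6 - v\right) + 4 = 4 + d v \left(6 - v\right)$)
$x{\left(2,4 \right)} 30 = \left(4 - 4 \cdot 2^{2} + 6 \cdot 4 \cdot 2\right) 30 = \left(4 - 4 \cdot 4 + 48\right) 30 = \left(4 - 16 + 48\right) 30 = 36 \cdot 30 = 1080$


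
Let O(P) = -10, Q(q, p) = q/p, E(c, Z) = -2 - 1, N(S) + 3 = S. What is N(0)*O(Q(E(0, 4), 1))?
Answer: 30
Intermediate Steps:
N(S) = -3 + S
E(c, Z) = -3
N(0)*O(Q(E(0, 4), 1)) = (-3 + 0)*(-10) = -3*(-10) = 30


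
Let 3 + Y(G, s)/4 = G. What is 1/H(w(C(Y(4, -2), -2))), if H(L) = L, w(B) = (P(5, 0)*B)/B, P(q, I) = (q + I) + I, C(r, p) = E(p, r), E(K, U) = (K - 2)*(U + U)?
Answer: 1/5 ≈ 0.20000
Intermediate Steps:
E(K, U) = 2*U*(-2 + K) (E(K, U) = (-2 + K)*(2*U) = 2*U*(-2 + K))
Y(G, s) = -12 + 4*G
C(r, p) = 2*r*(-2 + p)
P(q, I) = q + 2*I (P(q, I) = (I + q) + I = q + 2*I)
w(B) = 5 (w(B) = ((5 + 2*0)*B)/B = ((5 + 0)*B)/B = (5*B)/B = 5)
1/H(w(C(Y(4, -2), -2))) = 1/5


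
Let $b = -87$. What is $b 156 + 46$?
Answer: $-13526$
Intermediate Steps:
$b 156 + 46 = \left(-87\right) 156 + 46 = -13572 + 46 = -13526$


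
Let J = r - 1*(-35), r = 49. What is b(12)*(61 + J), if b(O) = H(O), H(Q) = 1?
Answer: 145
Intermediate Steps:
b(O) = 1
J = 84 (J = 49 - 1*(-35) = 49 + 35 = 84)
b(12)*(61 + J) = 1*(61 + 84) = 1*145 = 145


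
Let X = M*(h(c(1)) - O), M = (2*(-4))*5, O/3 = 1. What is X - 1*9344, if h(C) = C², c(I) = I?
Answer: -9264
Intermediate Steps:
O = 3 (O = 3*1 = 3)
M = -40 (M = -8*5 = -40)
X = 80 (X = -40*(1² - 1*3) = -40*(1 - 3) = -40*(-2) = 80)
X - 1*9344 = 80 - 1*9344 = 80 - 9344 = -9264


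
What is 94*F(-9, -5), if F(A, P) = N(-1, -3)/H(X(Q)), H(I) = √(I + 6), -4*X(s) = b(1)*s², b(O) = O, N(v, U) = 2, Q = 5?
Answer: -376*I ≈ -376.0*I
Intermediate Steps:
X(s) = -s²/4
H(I) = √(6 + I)
F(A, P) = -4*I (F(A, P) = 2/(√(6 - ¼*5²)) = 2/(√(6 - ¼*25)) = 2/(√(6 - 25/4)) = 2/(√(-¼)) = 2/((I/2)) = 2*(-2*I) = -4*I)
94*F(-9, -5) = 94*(-4*I) = -376*I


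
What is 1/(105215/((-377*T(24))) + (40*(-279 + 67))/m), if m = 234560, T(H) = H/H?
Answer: -552682/154265171 ≈ -0.0035827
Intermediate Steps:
T(H) = 1
1/(105215/((-377*T(24))) + (40*(-279 + 67))/m) = 1/(105215/((-377*1)) + (40*(-279 + 67))/234560) = 1/(105215/(-377) + (40*(-212))*(1/234560)) = 1/(105215*(-1/377) - 8480*1/234560) = 1/(-105215/377 - 53/1466) = 1/(-154265171/552682) = -552682/154265171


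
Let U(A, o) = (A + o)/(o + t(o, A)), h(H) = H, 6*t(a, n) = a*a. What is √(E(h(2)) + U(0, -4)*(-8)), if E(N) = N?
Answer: I*√22 ≈ 4.6904*I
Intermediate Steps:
t(a, n) = a²/6 (t(a, n) = (a*a)/6 = a²/6)
U(A, o) = (A + o)/(o + o²/6)
√(E(h(2)) + U(0, -4)*(-8)) = √(2 + (6*(0 - 4)/(-4*(6 - 4)))*(-8)) = √(2 + (6*(-¼)*(-4)/2)*(-8)) = √(2 + (6*(-¼)*(½)*(-4))*(-8)) = √(2 + 3*(-8)) = √(2 - 24) = √(-22) = I*√22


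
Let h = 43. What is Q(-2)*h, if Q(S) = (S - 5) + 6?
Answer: -43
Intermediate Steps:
Q(S) = 1 + S (Q(S) = (-5 + S) + 6 = 1 + S)
Q(-2)*h = (1 - 2)*43 = -1*43 = -43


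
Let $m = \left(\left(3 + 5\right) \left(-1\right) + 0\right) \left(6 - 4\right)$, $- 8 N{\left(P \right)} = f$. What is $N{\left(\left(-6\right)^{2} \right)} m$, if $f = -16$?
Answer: $-32$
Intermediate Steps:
$N{\left(P \right)} = 2$ ($N{\left(P \right)} = \left(- \frac{1}{8}\right) \left(-16\right) = 2$)
$m = -16$ ($m = \left(8 \left(-1\right) + 0\right) 2 = \left(-8 + 0\right) 2 = \left(-8\right) 2 = -16$)
$N{\left(\left(-6\right)^{2} \right)} m = 2 \left(-16\right) = -32$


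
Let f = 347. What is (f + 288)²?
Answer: 403225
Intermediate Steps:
(f + 288)² = (347 + 288)² = 635² = 403225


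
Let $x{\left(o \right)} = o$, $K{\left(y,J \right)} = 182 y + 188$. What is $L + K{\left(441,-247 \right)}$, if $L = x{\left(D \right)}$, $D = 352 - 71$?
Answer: $80731$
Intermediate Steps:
$D = 281$ ($D = 352 - 71 = 281$)
$K{\left(y,J \right)} = 188 + 182 y$
$L = 281$
$L + K{\left(441,-247 \right)} = 281 + \left(188 + 182 \cdot 441\right) = 281 + \left(188 + 80262\right) = 281 + 80450 = 80731$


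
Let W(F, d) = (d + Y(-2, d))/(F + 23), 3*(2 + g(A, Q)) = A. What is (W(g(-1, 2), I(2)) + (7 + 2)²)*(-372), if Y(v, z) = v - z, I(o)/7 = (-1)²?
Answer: -30096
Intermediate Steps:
I(o) = 7 (I(o) = 7*(-1)² = 7*1 = 7)
g(A, Q) = -2 + A/3
W(F, d) = -2/(23 + F) (W(F, d) = (d + (-2 - d))/(F + 23) = -2/(23 + F))
(W(g(-1, 2), I(2)) + (7 + 2)²)*(-372) = (-2/(23 + (-2 + (⅓)*(-1))) + (7 + 2)²)*(-372) = (-2/(23 + (-2 - ⅓)) + 9²)*(-372) = (-2/(23 - 7/3) + 81)*(-372) = (-2/62/3 + 81)*(-372) = (-2*3/62 + 81)*(-372) = (-3/31 + 81)*(-372) = (2508/31)*(-372) = -30096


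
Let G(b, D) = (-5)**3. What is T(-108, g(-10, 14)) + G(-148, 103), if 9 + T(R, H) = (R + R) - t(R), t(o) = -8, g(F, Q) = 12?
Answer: -342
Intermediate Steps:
G(b, D) = -125
T(R, H) = -1 + 2*R (T(R, H) = -9 + ((R + R) - 1*(-8)) = -9 + (2*R + 8) = -9 + (8 + 2*R) = -1 + 2*R)
T(-108, g(-10, 14)) + G(-148, 103) = (-1 + 2*(-108)) - 125 = (-1 - 216) - 125 = -217 - 125 = -342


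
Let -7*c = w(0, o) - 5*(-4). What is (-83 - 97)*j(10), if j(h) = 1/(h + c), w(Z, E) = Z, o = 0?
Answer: -126/5 ≈ -25.200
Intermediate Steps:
c = -20/7 (c = -(0 - 5*(-4))/7 = -(0 + 20)/7 = -1/7*20 = -20/7 ≈ -2.8571)
j(h) = 1/(-20/7 + h) (j(h) = 1/(h - 20/7) = 1/(-20/7 + h))
(-83 - 97)*j(10) = (-83 - 97)*(7/(-20 + 7*10)) = -1260/(-20 + 70) = -1260/50 = -180*7/50 = -126/5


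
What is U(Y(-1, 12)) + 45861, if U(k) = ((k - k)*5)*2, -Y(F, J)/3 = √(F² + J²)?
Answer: 45861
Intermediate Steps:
Y(F, J) = -3*√(F² + J²)
U(k) = 0 (U(k) = (0*5)*2 = 0*2 = 0)
U(Y(-1, 12)) + 45861 = 0 + 45861 = 45861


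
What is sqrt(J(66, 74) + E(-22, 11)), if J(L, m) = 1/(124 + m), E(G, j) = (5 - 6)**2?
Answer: sqrt(4378)/66 ≈ 1.0025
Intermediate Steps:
E(G, j) = 1 (E(G, j) = (-1)**2 = 1)
sqrt(J(66, 74) + E(-22, 11)) = sqrt(1/(124 + 74) + 1) = sqrt(1/198 + 1) = sqrt(199/198) = sqrt(4378)/66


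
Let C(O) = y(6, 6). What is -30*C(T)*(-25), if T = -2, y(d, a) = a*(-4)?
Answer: -18000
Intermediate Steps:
y(d, a) = -4*a
C(O) = -24 (C(O) = -4*6 = -24)
-30*C(T)*(-25) = -30*(-24)*(-25) = 720*(-25) = -18000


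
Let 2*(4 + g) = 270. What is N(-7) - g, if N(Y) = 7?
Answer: -124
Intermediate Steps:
g = 131 (g = -4 + (½)*270 = -4 + 135 = 131)
N(-7) - g = 7 - 1*131 = 7 - 131 = -124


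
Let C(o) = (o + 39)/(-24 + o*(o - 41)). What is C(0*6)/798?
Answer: -13/6384 ≈ -0.0020363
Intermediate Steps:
C(o) = (39 + o)/(-24 + o*(-41 + o))
C(0*6)/798 = ((39 + 0*6)/(-24 + (0*6)² - 0*6))/798 = ((39 + 0)/(-24 + 0² - 41*0))*(1/798) = (39/(-24 + 0 + 0))*(1/798) = (39/(-24))*(1/798) = -1/24*39*(1/798) = -13/8*1/798 = -13/6384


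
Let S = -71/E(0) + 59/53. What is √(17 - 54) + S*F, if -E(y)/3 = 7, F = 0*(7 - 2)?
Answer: I*√37 ≈ 6.0828*I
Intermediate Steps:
F = 0 (F = 0*5 = 0)
E(y) = -21 (E(y) = -3*7 = -21)
S = 5002/1113 (S = -71/(-21) + 59/53 = -71*(-1/21) + 59*(1/53) = 71/21 + 59/53 = 5002/1113 ≈ 4.4942)
√(17 - 54) + S*F = √(17 - 54) + (5002/1113)*0 = √(-37) + 0 = I*√37 + 0 = I*√37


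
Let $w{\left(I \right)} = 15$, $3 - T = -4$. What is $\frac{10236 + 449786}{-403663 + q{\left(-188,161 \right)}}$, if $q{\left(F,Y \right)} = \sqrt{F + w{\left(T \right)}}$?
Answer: $- \frac{92846930293}{81471908871} - \frac{230011 i \sqrt{173}}{81471908871} \approx -1.1396 - 3.7133 \cdot 10^{-5} i$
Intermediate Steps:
$T = 7$ ($T = 3 - -4 = 3 + 4 = 7$)
$q{\left(F,Y \right)} = \sqrt{15 + F}$ ($q{\left(F,Y \right)} = \sqrt{F + 15} = \sqrt{15 + F}$)
$\frac{10236 + 449786}{-403663 + q{\left(-188,161 \right)}} = \frac{10236 + 449786}{-403663 + \sqrt{15 - 188}} = \frac{460022}{-403663 + \sqrt{-173}} = \frac{460022}{-403663 + i \sqrt{173}}$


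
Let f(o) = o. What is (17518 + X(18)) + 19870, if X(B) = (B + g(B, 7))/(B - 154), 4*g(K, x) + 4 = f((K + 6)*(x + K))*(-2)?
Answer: 5085051/136 ≈ 37390.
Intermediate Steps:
g(K, x) = -1 - (6 + K)*(K + x)/2 (g(K, x) = -1 + (((K + 6)*(x + K))*(-2))/4 = -1 + (((6 + K)*(K + x))*(-2))/4 = -1 + (-2*(6 + K)*(K + x))/4 = -1 - (6 + K)*(K + x)/2)
X(B) = (-22 - 11*B/2 - B²/2)/(-154 + B) (X(B) = (B + (-1 - 3*B - 3*7 - B²/2 - ½*B*7))/(B - 154) = (B + (-1 - 3*B - 21 - B²/2 - 7*B/2))/(-154 + B) = (B + (-22 - 13*B/2 - B²/2))/(-154 + B) = (-22 - 11*B/2 - B²/2)/(-154 + B))
(17518 + X(18)) + 19870 = (17518 + (-44 - 1*18² - 11*18)/(2*(-154 + 18))) + 19870 = (17518 + (½)*(-44 - 1*324 - 198)/(-136)) + 19870 = (17518 + (½)*(-1/136)*(-44 - 324 - 198)) + 19870 = (17518 + (½)*(-1/136)*(-566)) + 19870 = (17518 + 283/136) + 19870 = 2382731/136 + 19870 = 5085051/136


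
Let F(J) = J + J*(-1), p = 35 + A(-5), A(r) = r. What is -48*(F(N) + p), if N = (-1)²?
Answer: -1440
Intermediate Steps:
p = 30 (p = 35 - 5 = 30)
N = 1
F(J) = 0 (F(J) = J - J = 0)
-48*(F(N) + p) = -48*(0 + 30) = -48*30 = -1440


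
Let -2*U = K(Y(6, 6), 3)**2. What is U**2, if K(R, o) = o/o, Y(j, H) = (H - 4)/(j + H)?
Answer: 1/4 ≈ 0.25000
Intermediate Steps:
Y(j, H) = (-4 + H)/(H + j)
K(R, o) = 1
U = -1/2 (U = -1/2*1**2 = -1/2*1 = -1/2 ≈ -0.50000)
U**2 = (-1/2)**2 = 1/4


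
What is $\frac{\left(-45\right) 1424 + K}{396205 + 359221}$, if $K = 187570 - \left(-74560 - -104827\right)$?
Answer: $\frac{93223}{755426} \approx 0.1234$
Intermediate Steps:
$K = 157303$ ($K = 187570 - \left(-74560 + 104827\right) = 187570 - 30267 = 157303$)
$\frac{\left(-45\right) 1424 + K}{396205 + 359221} = \frac{\left(-45\right) 1424 + 157303}{396205 + 359221} = \frac{-64080 + 157303}{755426} = 93223 \cdot \frac{1}{755426} = \frac{93223}{755426}$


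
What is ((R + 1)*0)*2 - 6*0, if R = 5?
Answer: 0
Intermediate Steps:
((R + 1)*0)*2 - 6*0 = ((5 + 1)*0)*2 - 6*0 = (6*0)*2 + 0 = 0*2 + 0 = 0 + 0 = 0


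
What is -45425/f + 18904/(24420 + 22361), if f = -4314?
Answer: 2206578781/201813234 ≈ 10.934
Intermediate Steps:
-45425/f + 18904/(24420 + 22361) = -45425/(-4314) + 18904/(24420 + 22361) = -45425*(-1/4314) + 18904/46781 = 45425/4314 + 18904*(1/46781) = 45425/4314 + 18904/46781 = 2206578781/201813234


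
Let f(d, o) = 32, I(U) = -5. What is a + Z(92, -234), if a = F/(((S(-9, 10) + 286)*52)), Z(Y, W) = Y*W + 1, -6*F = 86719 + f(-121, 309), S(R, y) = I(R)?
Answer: -629133965/29224 ≈ -21528.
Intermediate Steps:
S(R, y) = -5
F = -28917/2 (F = -(86719 + 32)/6 = -⅙*86751 = -28917/2 ≈ -14459.)
Z(Y, W) = 1 + W*Y (Z(Y, W) = W*Y + 1 = 1 + W*Y)
a = -28917/29224 (a = -28917*1/(52*(-5 + 286))/2 = -28917/(2*(281*52)) = -28917/2/14612 = -28917/2*1/14612 = -28917/29224 ≈ -0.98950)
a + Z(92, -234) = -28917/29224 + (1 - 234*92) = -28917/29224 + (1 - 21528) = -28917/29224 - 21527 = -629133965/29224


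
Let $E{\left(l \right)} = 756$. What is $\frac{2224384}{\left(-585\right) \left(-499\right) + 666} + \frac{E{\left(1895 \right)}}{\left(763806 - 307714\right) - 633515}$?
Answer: $\frac{131478563732}{17303532921} \approx 7.5984$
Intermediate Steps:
$\frac{2224384}{\left(-585\right) \left(-499\right) + 666} + \frac{E{\left(1895 \right)}}{\left(763806 - 307714\right) - 633515} = \frac{2224384}{\left(-585\right) \left(-499\right) + 666} + \frac{756}{\left(763806 - 307714\right) - 633515} = \frac{2224384}{291915 + 666} + \frac{756}{456092 - 633515} = \frac{2224384}{292581} + \frac{756}{-177423} = 2224384 \cdot \frac{1}{292581} + 756 \left(- \frac{1}{177423}\right) = \frac{2224384}{292581} - \frac{252}{59141} = \frac{131478563732}{17303532921}$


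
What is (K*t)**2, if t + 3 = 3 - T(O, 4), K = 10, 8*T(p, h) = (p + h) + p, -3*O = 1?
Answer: 625/36 ≈ 17.361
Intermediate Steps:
O = -1/3 (O = -1/3*1 = -1/3 ≈ -0.33333)
T(p, h) = p/4 + h/8 (T(p, h) = ((p + h) + p)/8 = ((h + p) + p)/8 = (h + 2*p)/8 = p/4 + h/8)
t = -5/12 (t = -3 + (3 - ((1/4)*(-1/3) + (1/8)*4)) = -3 + (3 - (-1/12 + 1/2)) = -3 + (3 - 1*5/12) = -3 + (3 - 5/12) = -3 + 31/12 = -5/12 ≈ -0.41667)
(K*t)**2 = (10*(-5/12))**2 = (-25/6)**2 = 625/36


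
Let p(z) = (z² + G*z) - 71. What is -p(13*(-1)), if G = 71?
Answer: 825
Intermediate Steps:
p(z) = -71 + z² + 71*z (p(z) = (z² + 71*z) - 71 = -71 + z² + 71*z)
-p(13*(-1)) = -(-71 + (13*(-1))² + 71*(13*(-1))) = -(-71 + (-13)² + 71*(-13)) = -(-71 + 169 - 923) = -1*(-825) = 825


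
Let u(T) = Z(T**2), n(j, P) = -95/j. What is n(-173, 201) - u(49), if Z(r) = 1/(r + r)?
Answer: 456017/830746 ≈ 0.54892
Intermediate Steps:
Z(r) = 1/(2*r)
u(T) = 1/(2*T**2) (u(T) = 1/(2*(T**2)) = 1/(2*T**2))
n(-173, 201) - u(49) = -95/(-173) - 1/(2*49**2) = -95*(-1/173) - 1/(2*2401) = 95/173 - 1*1/4802 = 95/173 - 1/4802 = 456017/830746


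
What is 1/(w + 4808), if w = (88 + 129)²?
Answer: 1/51897 ≈ 1.9269e-5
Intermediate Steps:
w = 47089 (w = 217² = 47089)
1/(w + 4808) = 1/(47089 + 4808) = 1/51897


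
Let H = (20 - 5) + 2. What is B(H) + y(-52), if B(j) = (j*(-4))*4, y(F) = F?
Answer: -324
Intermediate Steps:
H = 17 (H = 15 + 2 = 17)
B(j) = -16*j (B(j) = -4*j*4 = -16*j)
B(H) + y(-52) = -16*17 - 52 = -272 - 52 = -324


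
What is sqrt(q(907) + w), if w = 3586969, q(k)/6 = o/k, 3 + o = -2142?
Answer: sqrt(2950804787791)/907 ≈ 1893.9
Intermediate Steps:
o = -2145 (o = -3 - 2142 = -2145)
q(k) = -12870/k (q(k) = 6*(-2145/k) = -12870/k)
sqrt(q(907) + w) = sqrt(-12870/907 + 3586969) = sqrt(3253368013/907) = sqrt(2950804787791)/907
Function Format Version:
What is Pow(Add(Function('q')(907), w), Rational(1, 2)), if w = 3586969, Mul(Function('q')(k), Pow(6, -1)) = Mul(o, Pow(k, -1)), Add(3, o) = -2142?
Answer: Mul(Rational(1, 907), Pow(2950804787791, Rational(1, 2))) ≈ 1893.9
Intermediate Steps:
o = -2145 (o = Add(-3, -2142) = -2145)
Function('q')(k) = Mul(-12870, Pow(k, -1)) (Function('q')(k) = Mul(6, Mul(-2145, Pow(k, -1))) = Mul(-12870, Pow(k, -1)))
Pow(Add(Function('q')(907), w), Rational(1, 2)) = Pow(Add(Mul(-12870, Pow(907, -1)), 3586969), Rational(1, 2)) = Pow(Add(Mul(-12870, Rational(1, 907)), 3586969), Rational(1, 2)) = Pow(Add(Rational(-12870, 907), 3586969), Rational(1, 2)) = Pow(Rational(3253368013, 907), Rational(1, 2)) = Mul(Rational(1, 907), Pow(2950804787791, Rational(1, 2)))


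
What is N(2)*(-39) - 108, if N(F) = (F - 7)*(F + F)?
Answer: 672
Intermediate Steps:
N(F) = 2*F*(-7 + F) (N(F) = (-7 + F)*(2*F) = 2*F*(-7 + F))
N(2)*(-39) - 108 = (2*2*(-7 + 2))*(-39) - 108 = (2*2*(-5))*(-39) - 108 = -20*(-39) - 108 = 780 - 108 = 672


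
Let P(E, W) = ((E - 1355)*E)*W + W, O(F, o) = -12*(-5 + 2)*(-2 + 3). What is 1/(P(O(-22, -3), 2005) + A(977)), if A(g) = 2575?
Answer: -1/95200840 ≈ -1.0504e-8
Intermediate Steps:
O(F, o) = 36 (O(F, o) = -(-36) = -12*(-3) = 36)
P(E, W) = W + E*W*(-1355 + E) (P(E, W) = ((-1355 + E)*E)*W + W = (E*(-1355 + E))*W + W = E*W*(-1355 + E) + W = W + E*W*(-1355 + E))
1/(P(O(-22, -3), 2005) + A(977)) = 1/(2005*(1 + 36**2 - 1355*36) + 2575) = 1/(2005*(1 + 1296 - 48780) + 2575) = 1/(2005*(-47483) + 2575) = 1/(-95203415 + 2575) = 1/(-95200840) = -1/95200840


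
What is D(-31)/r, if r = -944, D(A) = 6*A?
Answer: 93/472 ≈ 0.19703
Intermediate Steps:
D(-31)/r = (6*(-31))/(-944) = -186*(-1/944) = 93/472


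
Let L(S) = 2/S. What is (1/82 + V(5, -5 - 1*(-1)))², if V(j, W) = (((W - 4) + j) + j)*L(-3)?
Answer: 105625/60516 ≈ 1.7454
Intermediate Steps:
V(j, W) = 8/3 - 4*j/3 - 2*W/3 (V(j, W) = (((W - 4) + j) + j)*(2/(-3)) = (((-4 + W) + j) + j)*(2*(-⅓)) = ((-4 + W + j) + j)*(-⅔) = (-4 + W + 2*j)*(-⅔) = 8/3 - 4*j/3 - 2*W/3)
(1/82 + V(5, -5 - 1*(-1)))² = (1/82 + (8/3 - 4/3*5 - 2*(-5 - 1*(-1))/3))² = (1/82 + (8/3 - 20/3 - 2*(-5 + 1)/3))² = (1/82 + (8/3 - 20/3 - ⅔*(-4)))² = (1/82 + (8/3 - 20/3 + 8/3))² = (1/82 - 4/3)² = (-325/246)² = 105625/60516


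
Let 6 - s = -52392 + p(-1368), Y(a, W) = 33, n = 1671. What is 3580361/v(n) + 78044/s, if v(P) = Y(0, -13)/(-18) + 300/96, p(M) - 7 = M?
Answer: 4619441467340/1666529 ≈ 2.7719e+6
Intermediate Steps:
p(M) = 7 + M
s = 53759 (s = 6 - (-52392 + (7 - 1368)) = 6 - (-52392 - 1361) = 6 - 1*(-53753) = 6 + 53753 = 53759)
v(P) = 31/24 (v(P) = 33/(-18) + 300/96 = 33*(-1/18) + 300*(1/96) = -11/6 + 25/8 = 31/24)
3580361/v(n) + 78044/s = 3580361/(31/24) + 78044/53759 = 3580361*(24/31) + 78044*(1/53759) = 85928664/31 + 78044/53759 = 4619441467340/1666529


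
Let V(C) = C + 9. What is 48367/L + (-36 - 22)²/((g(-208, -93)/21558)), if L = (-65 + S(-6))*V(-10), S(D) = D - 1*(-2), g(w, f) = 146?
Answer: 2505509155/5037 ≈ 4.9742e+5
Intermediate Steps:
V(C) = 9 + C
S(D) = 2 + D (S(D) = D + 2 = 2 + D)
L = 69 (L = (-65 + (2 - 6))*(9 - 10) = (-65 - 4)*(-1) = -69*(-1) = 69)
48367/L + (-36 - 22)²/((g(-208, -93)/21558)) = 48367/69 + (-36 - 22)²/((146/21558)) = 48367*(1/69) + (-58)²/((146*(1/21558))) = 48367/69 + 3364/(73/10779) = 48367/69 + 3364*(10779/73) = 48367/69 + 36260556/73 = 2505509155/5037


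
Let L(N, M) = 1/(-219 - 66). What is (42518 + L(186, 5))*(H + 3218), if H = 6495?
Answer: 117698530477/285 ≈ 4.1298e+8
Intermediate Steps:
L(N, M) = -1/285 (L(N, M) = 1/(-285) = -1/285)
(42518 + L(186, 5))*(H + 3218) = (42518 - 1/285)*(6495 + 3218) = (12117629/285)*9713 = 117698530477/285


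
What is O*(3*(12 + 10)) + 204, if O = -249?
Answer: -16230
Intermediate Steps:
O*(3*(12 + 10)) + 204 = -747*(12 + 10) + 204 = -747*22 + 204 = -249*66 + 204 = -16434 + 204 = -16230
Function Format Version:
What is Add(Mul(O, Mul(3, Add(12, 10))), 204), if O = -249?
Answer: -16230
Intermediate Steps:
Add(Mul(O, Mul(3, Add(12, 10))), 204) = Add(Mul(-249, Mul(3, Add(12, 10))), 204) = Add(Mul(-249, Mul(3, 22)), 204) = Add(Mul(-249, 66), 204) = Add(-16434, 204) = -16230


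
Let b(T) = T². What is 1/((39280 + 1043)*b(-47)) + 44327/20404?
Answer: 3948361365193/1817455836828 ≈ 2.1725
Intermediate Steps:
1/((39280 + 1043)*b(-47)) + 44327/20404 = 1/((39280 + 1043)*((-47)²)) + 44327/20404 = 1/(40323*2209) + 44327*(1/20404) = (1/40323)*(1/2209) + 44327/20404 = 1/89073507 + 44327/20404 = 3948361365193/1817455836828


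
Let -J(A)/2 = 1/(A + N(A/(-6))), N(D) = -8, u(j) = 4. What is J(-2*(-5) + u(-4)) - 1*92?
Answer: -277/3 ≈ -92.333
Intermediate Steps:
J(A) = -2/(-8 + A) (J(A) = -2/(A - 8) = -2/(-8 + A))
J(-2*(-5) + u(-4)) - 1*92 = -2/(-8 + (-2*(-5) + 4)) - 1*92 = -2/(-8 + (10 + 4)) - 92 = -2/(-8 + 14) - 92 = -2/6 - 92 = -2*⅙ - 92 = -⅓ - 92 = -277/3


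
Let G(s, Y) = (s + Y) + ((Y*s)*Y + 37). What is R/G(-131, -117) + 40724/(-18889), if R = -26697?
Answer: -72532992647/33876854830 ≈ -2.1411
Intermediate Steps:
G(s, Y) = 37 + Y + s + s*Y² (G(s, Y) = (Y + s) + (s*Y² + 37) = (Y + s) + (37 + s*Y²) = 37 + Y + s + s*Y²)
R/G(-131, -117) + 40724/(-18889) = -26697/(37 - 117 - 131 - 131*(-117)²) + 40724/(-18889) = -26697/(37 - 117 - 131 - 131*13689) + 40724*(-1/18889) = -26697/(37 - 117 - 131 - 1793259) - 40724/18889 = -26697/(-1793470) - 40724/18889 = -26697*(-1/1793470) - 40724/18889 = 26697/1793470 - 40724/18889 = -72532992647/33876854830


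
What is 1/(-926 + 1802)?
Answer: 1/876 ≈ 0.0011416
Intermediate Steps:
1/(-926 + 1802) = 1/876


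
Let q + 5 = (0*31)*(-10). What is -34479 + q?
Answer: -34484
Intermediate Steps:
q = -5 (q = -5 + (0*31)*(-10) = -5 + 0*(-10) = -5 + 0 = -5)
-34479 + q = -34479 - 5 = -34484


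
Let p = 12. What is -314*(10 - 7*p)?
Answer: 23236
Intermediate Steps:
-314*(10 - 7*p) = -314*(10 - 7*12) = -314*(10 - 84) = -314*(-74) = 23236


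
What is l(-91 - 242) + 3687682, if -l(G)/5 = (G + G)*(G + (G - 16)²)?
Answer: 408176122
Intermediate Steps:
l(G) = -10*G*(G + (-16 + G)²) (l(G) = -5*(G + G)*(G + (G - 16)²) = -5*2*G*(G + (-16 + G)²) = -10*G*(G + (-16 + G)²))
l(-91 - 242) + 3687682 = -10*(-91 - 242)*((-91 - 242) + (-16 + (-91 - 242))²) + 3687682 = -10*(-333)*(-333 + (-16 - 333)²) + 3687682 = -10*(-333)*(-333 + (-349)²) + 3687682 = -10*(-333)*(-333 + 121801) + 3687682 = -10*(-333)*121468 + 3687682 = 404488440 + 3687682 = 408176122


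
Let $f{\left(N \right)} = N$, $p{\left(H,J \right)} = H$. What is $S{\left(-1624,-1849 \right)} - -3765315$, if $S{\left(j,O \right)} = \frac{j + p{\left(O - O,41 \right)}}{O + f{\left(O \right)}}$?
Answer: $\frac{6962068247}{1849} \approx 3.7653 \cdot 10^{6}$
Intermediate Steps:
$S{\left(j,O \right)} = \frac{j}{2 O}$ ($S{\left(j,O \right)} = \frac{j + \left(O - O\right)}{O + O} = \frac{j + 0}{2 O} = j \frac{1}{2 O} = \frac{j}{2 O}$)
$S{\left(-1624,-1849 \right)} - -3765315 = \frac{1}{2} \left(-1624\right) \frac{1}{-1849} - -3765315 = \frac{1}{2} \left(-1624\right) \left(- \frac{1}{1849}\right) + 3765315 = \frac{812}{1849} + 3765315 = \frac{6962068247}{1849}$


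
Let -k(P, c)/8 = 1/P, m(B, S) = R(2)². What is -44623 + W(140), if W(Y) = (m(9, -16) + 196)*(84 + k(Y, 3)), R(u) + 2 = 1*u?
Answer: -140851/5 ≈ -28170.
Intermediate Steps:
R(u) = -2 + u (R(u) = -2 + 1*u = -2 + u)
m(B, S) = 0 (m(B, S) = (-2 + 2)² = 0² = 0)
k(P, c) = -8/P
W(Y) = 16464 - 1568/Y (W(Y) = (0 + 196)*(84 - 8/Y) = 196*(84 - 8/Y) = 16464 - 1568/Y)
-44623 + W(140) = -44623 + (16464 - 1568/140) = -44623 + (16464 - 1568*1/140) = -44623 + (16464 - 56/5) = -44623 + 82264/5 = -140851/5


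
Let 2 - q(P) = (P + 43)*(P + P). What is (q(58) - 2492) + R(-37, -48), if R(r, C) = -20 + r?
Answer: -14263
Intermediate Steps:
q(P) = 2 - 2*P*(43 + P) (q(P) = 2 - (P + 43)*(P + P) = 2 - (43 + P)*2*P = 2 - 2*P*(43 + P))
(q(58) - 2492) + R(-37, -48) = ((2 - 86*58 - 2*58²) - 2492) + (-20 - 37) = ((2 - 4988 - 2*3364) - 2492) - 57 = ((2 - 4988 - 6728) - 2492) - 57 = (-11714 - 2492) - 57 = -14206 - 57 = -14263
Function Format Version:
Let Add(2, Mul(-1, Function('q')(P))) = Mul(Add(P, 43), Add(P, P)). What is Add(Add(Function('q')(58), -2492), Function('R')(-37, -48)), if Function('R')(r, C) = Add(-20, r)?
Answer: -14263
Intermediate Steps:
Function('q')(P) = Add(2, Mul(-2, P, Add(43, P))) (Function('q')(P) = Add(2, Mul(-1, Mul(Add(P, 43), Add(P, P)))) = Add(2, Mul(-1, Mul(Add(43, P), Mul(2, P)))) = Add(2, Mul(-1, Mul(2, P, Add(43, P)))) = Add(2, Mul(-2, P, Add(43, P))))
Add(Add(Function('q')(58), -2492), Function('R')(-37, -48)) = Add(Add(Add(2, Mul(-86, 58), Mul(-2, Pow(58, 2))), -2492), Add(-20, -37)) = Add(Add(Add(2, -4988, Mul(-2, 3364)), -2492), -57) = Add(Add(Add(2, -4988, -6728), -2492), -57) = Add(Add(-11714, -2492), -57) = Add(-14206, -57) = -14263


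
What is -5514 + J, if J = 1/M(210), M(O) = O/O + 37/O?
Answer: -1361748/247 ≈ -5513.1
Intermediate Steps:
M(O) = 1 + 37/O
J = 210/247 (J = 1/((37 + 210)/210) = 1/((1/210)*247) = 1/(247/210) = 210/247 ≈ 0.85020)
-5514 + J = -5514 + 210/247 = -1361748/247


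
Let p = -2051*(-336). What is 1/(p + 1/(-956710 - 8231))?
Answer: 964941/664975580975 ≈ 1.4511e-6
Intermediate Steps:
p = 689136
1/(p + 1/(-956710 - 8231)) = 1/(689136 + 1/(-956710 - 8231)) = 1/(689136 + 1/(-964941)) = 1/(689136 - 1/964941) = 1/(664975580975/964941) = 964941/664975580975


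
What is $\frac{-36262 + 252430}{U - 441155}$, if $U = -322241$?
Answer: $- \frac{54042}{190849} \approx -0.28317$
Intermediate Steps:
$\frac{-36262 + 252430}{U - 441155} = \frac{-36262 + 252430}{-322241 - 441155} = \frac{216168}{-763396} = 216168 \left(- \frac{1}{763396}\right) = - \frac{54042}{190849}$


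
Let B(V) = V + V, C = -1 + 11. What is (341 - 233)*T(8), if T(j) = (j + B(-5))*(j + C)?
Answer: -3888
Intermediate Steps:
C = 10
B(V) = 2*V
T(j) = (-10 + j)*(10 + j) (T(j) = (j + 2*(-5))*(j + 10) = (j - 10)*(10 + j) = (-10 + j)*(10 + j))
(341 - 233)*T(8) = (341 - 233)*(-100 + 8²) = 108*(-100 + 64) = 108*(-36) = -3888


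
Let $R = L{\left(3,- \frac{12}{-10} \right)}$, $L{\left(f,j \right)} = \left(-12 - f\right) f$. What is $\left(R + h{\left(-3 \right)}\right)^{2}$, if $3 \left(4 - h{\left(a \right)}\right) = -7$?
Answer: $\frac{13456}{9} \approx 1495.1$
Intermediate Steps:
$h{\left(a \right)} = \frac{19}{3}$ ($h{\left(a \right)} = 4 - - \frac{7}{3} = 4 + \frac{7}{3} = \frac{19}{3}$)
$L{\left(f,j \right)} = f \left(-12 - f\right)$
$R = -45$ ($R = \left(-1\right) 3 \left(12 + 3\right) = \left(-1\right) 3 \cdot 15 = -45$)
$\left(R + h{\left(-3 \right)}\right)^{2} = \left(-45 + \frac{19}{3}\right)^{2} = \left(- \frac{116}{3}\right)^{2} = \frac{13456}{9}$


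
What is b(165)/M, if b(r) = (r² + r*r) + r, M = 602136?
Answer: 18205/200712 ≈ 0.090702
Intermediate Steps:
b(r) = r + 2*r² (b(r) = (r² + r²) + r = 2*r² + r = r + 2*r²)
b(165)/M = (165*(1 + 2*165))/602136 = (165*(1 + 330))*(1/602136) = (165*331)*(1/602136) = 54615*(1/602136) = 18205/200712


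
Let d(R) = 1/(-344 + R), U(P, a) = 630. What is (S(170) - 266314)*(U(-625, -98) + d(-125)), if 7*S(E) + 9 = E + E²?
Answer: -542226094253/3283 ≈ -1.6516e+8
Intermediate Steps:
S(E) = -9/7 + E/7 + E²/7 (S(E) = -9/7 + (E + E²)/7 = -9/7 + (E/7 + E²/7) = -9/7 + E/7 + E²/7)
(S(170) - 266314)*(U(-625, -98) + d(-125)) = ((-9/7 + (⅐)*170 + (⅐)*170²) - 266314)*(630 + 1/(-344 - 125)) = ((-9/7 + 170/7 + (⅐)*28900) - 266314)*(630 + 1/(-469)) = ((-9/7 + 170/7 + 28900/7) - 266314)*(630 - 1/469) = (29061/7 - 266314)*(295469/469) = -1835137/7*295469/469 = -542226094253/3283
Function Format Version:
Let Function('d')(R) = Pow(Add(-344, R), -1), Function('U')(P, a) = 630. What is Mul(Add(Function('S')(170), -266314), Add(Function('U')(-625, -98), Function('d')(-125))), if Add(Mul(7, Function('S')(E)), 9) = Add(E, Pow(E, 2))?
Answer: Rational(-542226094253, 3283) ≈ -1.6516e+8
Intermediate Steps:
Function('S')(E) = Add(Rational(-9, 7), Mul(Rational(1, 7), E), Mul(Rational(1, 7), Pow(E, 2))) (Function('S')(E) = Add(Rational(-9, 7), Mul(Rational(1, 7), Add(E, Pow(E, 2)))) = Add(Rational(-9, 7), Add(Mul(Rational(1, 7), E), Mul(Rational(1, 7), Pow(E, 2)))) = Add(Rational(-9, 7), Mul(Rational(1, 7), E), Mul(Rational(1, 7), Pow(E, 2))))
Mul(Add(Function('S')(170), -266314), Add(Function('U')(-625, -98), Function('d')(-125))) = Mul(Add(Add(Rational(-9, 7), Mul(Rational(1, 7), 170), Mul(Rational(1, 7), Pow(170, 2))), -266314), Add(630, Pow(Add(-344, -125), -1))) = Mul(Add(Add(Rational(-9, 7), Rational(170, 7), Mul(Rational(1, 7), 28900)), -266314), Add(630, Pow(-469, -1))) = Mul(Add(Add(Rational(-9, 7), Rational(170, 7), Rational(28900, 7)), -266314), Add(630, Rational(-1, 469))) = Mul(Add(Rational(29061, 7), -266314), Rational(295469, 469)) = Mul(Rational(-1835137, 7), Rational(295469, 469)) = Rational(-542226094253, 3283)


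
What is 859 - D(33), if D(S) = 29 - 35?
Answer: 865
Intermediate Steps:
D(S) = -6
859 - D(33) = 859 - 1*(-6) = 859 + 6 = 865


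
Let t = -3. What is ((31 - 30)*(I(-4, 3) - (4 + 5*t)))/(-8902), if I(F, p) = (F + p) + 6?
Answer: -8/4451 ≈ -0.0017973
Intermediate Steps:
I(F, p) = 6 + F + p
((31 - 30)*(I(-4, 3) - (4 + 5*t)))/(-8902) = ((31 - 30)*((6 - 4 + 3) - (4 + 5*(-3))))/(-8902) = (1*(5 - (4 - 15)))*(-1/8902) = (1*(5 - 1*(-11)))*(-1/8902) = (1*(5 + 11))*(-1/8902) = (1*16)*(-1/8902) = 16*(-1/8902) = -8/4451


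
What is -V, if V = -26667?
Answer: 26667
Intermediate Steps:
-V = -1*(-26667) = 26667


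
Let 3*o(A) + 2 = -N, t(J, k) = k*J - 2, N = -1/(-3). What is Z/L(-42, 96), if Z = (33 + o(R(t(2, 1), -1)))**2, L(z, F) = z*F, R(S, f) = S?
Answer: -21025/81648 ≈ -0.25751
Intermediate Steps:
N = 1/3 (N = -1*(-1/3) = 1/3 ≈ 0.33333)
t(J, k) = -2 + J*k (t(J, k) = J*k - 2 = -2 + J*k)
o(A) = -7/9 (o(A) = -2/3 + (-1*1/3)/3 = -2/3 + (1/3)*(-1/3) = -2/3 - 1/9 = -7/9)
L(z, F) = F*z
Z = 84100/81 (Z = (33 - 7/9)**2 = (290/9)**2 = 84100/81 ≈ 1038.3)
Z/L(-42, 96) = 84100/(81*((96*(-42)))) = (84100/81)/(-4032) = (84100/81)*(-1/4032) = -21025/81648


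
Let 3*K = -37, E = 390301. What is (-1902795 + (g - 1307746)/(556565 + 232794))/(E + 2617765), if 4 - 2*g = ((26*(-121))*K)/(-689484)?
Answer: -3106793528925173147/4911423378001493688 ≈ -0.63256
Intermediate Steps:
K = -37/3 (K = (⅓)*(-37) = -37/3 ≈ -12.333)
g = 4195105/2068452 (g = 2 - (26*(-121))*(-37/3)/(2*(-689484)) = 2 - (-3146*(-37/3))*(-1)/(2*689484) = 2 - 58201*(-1)/(3*689484) = 2 - ½*(-58201/1034226) = 2 + 58201/2068452 = 4195105/2068452 ≈ 2.0281)
(-1902795 + (g - 1307746)/(556565 + 232794))/(E + 2617765) = (-1902795 + (4195105/2068452 - 1307746)/(556565 + 232794))/(390301 + 2617765) = (-1902795 - 2705005634087/2068452/789359)/3008066 = (-1902795 - 2705005634087/2068452*1/789359)*(1/3008066) = (-1902795 - 2705005634087/1632751202268)*(1/3008066) = -3106793528925173147/1632751202268*1/3008066 = -3106793528925173147/4911423378001493688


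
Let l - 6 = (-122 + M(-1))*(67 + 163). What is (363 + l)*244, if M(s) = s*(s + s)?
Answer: -6644364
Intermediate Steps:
M(s) = 2*s² (M(s) = s*(2*s) = 2*s²)
l = -27594 (l = 6 + (-122 + 2*(-1)²)*(67 + 163) = 6 + (-122 + 2*1)*230 = 6 + (-122 + 2)*230 = 6 - 120*230 = 6 - 27600 = -27594)
(363 + l)*244 = (363 - 27594)*244 = -27231*244 = -6644364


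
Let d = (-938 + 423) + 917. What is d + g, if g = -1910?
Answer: -1508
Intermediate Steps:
d = 402 (d = -515 + 917 = 402)
d + g = 402 - 1910 = -1508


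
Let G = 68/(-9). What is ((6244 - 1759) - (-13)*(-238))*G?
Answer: -94588/9 ≈ -10510.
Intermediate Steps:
G = -68/9 (G = 68*(-⅑) = -68/9 ≈ -7.5556)
((6244 - 1759) - (-13)*(-238))*G = ((6244 - 1759) - (-13)*(-238))*(-68/9) = (4485 - 1*3094)*(-68/9) = (4485 - 3094)*(-68/9) = 1391*(-68/9) = -94588/9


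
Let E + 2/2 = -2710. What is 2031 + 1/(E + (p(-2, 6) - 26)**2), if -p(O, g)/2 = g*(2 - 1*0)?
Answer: 428540/211 ≈ 2031.0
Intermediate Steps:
E = -2711 (E = -1 - 2710 = -2711)
p(O, g) = -4*g (p(O, g) = -2*g*(2 - 1*0) = -2*g*(2 + 0) = -2*g*2 = -4*g)
2031 + 1/(E + (p(-2, 6) - 26)**2) = 2031 + 1/(-2711 + (-4*6 - 26)**2) = 2031 + 1/(-2711 + (-24 - 26)**2) = 2031 + 1/(-2711 + (-50)**2) = 2031 + 1/(-2711 + 2500) = 2031 + 1/(-211) = 2031 - 1/211 = 428540/211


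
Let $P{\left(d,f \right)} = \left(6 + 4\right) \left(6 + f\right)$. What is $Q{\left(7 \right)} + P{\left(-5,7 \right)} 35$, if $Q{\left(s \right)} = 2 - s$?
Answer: $4545$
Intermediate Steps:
$P{\left(d,f \right)} = 60 + 10 f$ ($P{\left(d,f \right)} = 10 \left(6 + f\right) = 60 + 10 f$)
$Q{\left(7 \right)} + P{\left(-5,7 \right)} 35 = \left(2 - 7\right) + \left(60 + 10 \cdot 7\right) 35 = \left(2 - 7\right) + \left(60 + 70\right) 35 = -5 + 130 \cdot 35 = -5 + 4550 = 4545$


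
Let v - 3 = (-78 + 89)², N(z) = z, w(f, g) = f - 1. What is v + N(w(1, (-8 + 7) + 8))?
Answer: 124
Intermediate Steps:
w(f, g) = -1 + f
v = 124 (v = 3 + (-78 + 89)² = 3 + 11² = 3 + 121 = 124)
v + N(w(1, (-8 + 7) + 8)) = 124 + (-1 + 1) = 124 + 0 = 124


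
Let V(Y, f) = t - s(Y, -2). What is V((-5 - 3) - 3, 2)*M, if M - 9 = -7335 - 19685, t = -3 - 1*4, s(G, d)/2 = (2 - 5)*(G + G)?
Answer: 3754529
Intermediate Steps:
s(G, d) = -12*G (s(G, d) = 2*((2 - 5)*(G + G)) = 2*(-6*G) = -12*G)
t = -7 (t = -3 - 4 = -7)
V(Y, f) = -7 + 12*Y (V(Y, f) = -7 - (-12)*Y = -7 + 12*Y)
M = -27011 (M = 9 + (-7335 - 19685) = 9 - 27020 = -27011)
V((-5 - 3) - 3, 2)*M = (-7 + 12*((-5 - 3) - 3))*(-27011) = (-7 + 12*(-8 - 3))*(-27011) = (-7 + 12*(-11))*(-27011) = (-7 - 132)*(-27011) = -139*(-27011) = 3754529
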